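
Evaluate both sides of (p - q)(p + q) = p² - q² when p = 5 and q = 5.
LHS = (5 - 5)(5 + 5) = 0
RHS = 5² - 5² = 0

LHS = RHS: the two sides agree.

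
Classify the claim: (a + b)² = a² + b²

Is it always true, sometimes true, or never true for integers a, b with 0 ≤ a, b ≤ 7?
It holds at (a, b) = (4, 0) (both sides equal 16), but fails at (a, b) = (2, 4) (LHS = 36, RHS = 20).

Answer: Sometimes true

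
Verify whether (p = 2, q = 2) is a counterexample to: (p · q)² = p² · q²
No

Substituting p = 2, q = 2:
LHS = (2 · 2)² = 16
RHS = 2² · 2² = 16

The sides agree, so this pair does not disprove the claim.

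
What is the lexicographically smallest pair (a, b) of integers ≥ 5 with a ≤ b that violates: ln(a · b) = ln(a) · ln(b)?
(a, b) = (5, 5)

Substituting (5, 5) into the claim:
LHS = ln(5 · 5) = ln(25) ≈ 3.219
RHS = ln(5) · ln(5) = ln(5)² ≈ 2.59

Since LHS ≠ RHS, this pair disproves the claim, and no lexicographically smaller pair (a ≤ b, integers ≥ 5) does.

For instance (6, 7) is also a counterexample (LHS = ln(42) ≈ 3.738, RHS = ln(6)·ln(7) ≈ 3.487), but it's lexicographically larger.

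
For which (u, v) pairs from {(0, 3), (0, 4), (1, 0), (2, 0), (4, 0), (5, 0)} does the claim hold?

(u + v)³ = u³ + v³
Testing each pair:
(0, 3): LHS = 27, RHS = 27 → holds
(0, 4): LHS = 64, RHS = 64 → holds
(1, 0): LHS = 1, RHS = 1 → holds
(2, 0): LHS = 8, RHS = 8 → holds
(4, 0): LHS = 64, RHS = 64 → holds
(5, 0): LHS = 125, RHS = 125 → holds

Every pair satisfies the claim.

Answer: All pairs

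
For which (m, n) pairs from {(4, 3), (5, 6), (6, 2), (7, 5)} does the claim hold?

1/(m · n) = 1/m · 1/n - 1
None

Testing each pair:
(4, 3): LHS = 1/12, RHS = -11/12 → fails
(5, 6): LHS = 1/30, RHS = -29/30 → fails
(6, 2): LHS = 1/12, RHS = -11/12 → fails
(7, 5): LHS = 1/35, RHS = -34/35 → fails

No pair satisfies the claim.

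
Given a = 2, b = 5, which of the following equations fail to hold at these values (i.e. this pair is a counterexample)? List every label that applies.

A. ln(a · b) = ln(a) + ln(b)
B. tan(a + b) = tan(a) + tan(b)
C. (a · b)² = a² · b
Evaluating each claim at the given values:
A. LHS = ln(10) ≈ 2.303, RHS = ln(2) + ln(5) ≈ 2.303 → holds here (LHS = RHS)
B. LHS = tan(7) ≈ 0.8714, RHS = tan(5) + tan(2) ≈ -5.566 → fails here (LHS ≠ RHS)
C. LHS = 100, RHS = 20 → fails here (LHS ≠ RHS)

Answer: B, C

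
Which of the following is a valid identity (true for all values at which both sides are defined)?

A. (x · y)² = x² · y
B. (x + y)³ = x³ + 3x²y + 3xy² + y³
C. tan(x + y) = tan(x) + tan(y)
A: fails at (1, 2) — LHS = 4, RHS = 2.
B: holds — e.g. at (6, 7), both sides equal 2197.
C: fails at (1, 4) — LHS = tan(5) ≈ -3.381, RHS = tan(4) + tan(1) ≈ 2.715.

Answer: B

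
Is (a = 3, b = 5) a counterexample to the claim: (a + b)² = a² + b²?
Yes

Substituting a = 3, b = 5:
LHS = (3 + 5)² = 64
RHS = 3² + 5² = 34

Since LHS ≠ RHS, this pair disproves the claim.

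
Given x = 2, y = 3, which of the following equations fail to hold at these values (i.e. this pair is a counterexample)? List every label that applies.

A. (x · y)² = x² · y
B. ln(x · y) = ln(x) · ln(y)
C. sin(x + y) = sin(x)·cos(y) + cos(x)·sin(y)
Evaluating each claim at the given values:
A. LHS = 36, RHS = 12 → fails here (LHS ≠ RHS)
B. LHS = ln(6) ≈ 1.792, RHS = ln(2)·ln(3) ≈ 0.7615 → fails here (LHS ≠ RHS)
C. LHS = sin(5) ≈ -0.9589, RHS = sin(2)·cos(3) + sin(3)·cos(2) ≈ -0.9589 → holds here (LHS = RHS)

Answer: A, B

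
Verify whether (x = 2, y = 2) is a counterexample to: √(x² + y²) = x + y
Substituting x = 2, y = 2:
LHS = √(2² + 2²) = 2·√(2) ≈ 2.828
RHS = 2 + 2 = 4

Since LHS ≠ RHS, this pair disproves the claim.

Answer: Yes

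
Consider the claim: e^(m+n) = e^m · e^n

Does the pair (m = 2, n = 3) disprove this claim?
Substituting m = 2, n = 3:
LHS = e^(2+3) = e^5 ≈ 148.4
RHS = e^2 · e^3 = e^5 ≈ 148.4

The sides agree, so this pair does not disprove the claim.

Answer: No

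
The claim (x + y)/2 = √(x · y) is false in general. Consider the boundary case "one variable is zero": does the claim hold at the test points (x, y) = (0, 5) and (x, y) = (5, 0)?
No, fails at both test points

At (0, 5): LHS = 5/2 ≠ RHS = 0
At (5, 0): LHS = 5/2 ≠ RHS = 0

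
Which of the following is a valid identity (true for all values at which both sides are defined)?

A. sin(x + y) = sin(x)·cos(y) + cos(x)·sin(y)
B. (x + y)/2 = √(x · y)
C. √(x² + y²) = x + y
A

A: holds — e.g. at (2, 4), both sides equal sin(6) ≈ -0.2794.
B: fails at (2, 4) — LHS = 3, RHS = 2·√(2) ≈ 2.828.
C: fails at (2, 5) — LHS = √(29) ≈ 5.385, RHS = 7.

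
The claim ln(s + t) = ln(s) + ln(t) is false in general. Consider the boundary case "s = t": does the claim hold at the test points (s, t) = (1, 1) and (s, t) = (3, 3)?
No, fails at both test points

At (1, 1): LHS = ln(2) ≈ 0.6931 ≠ RHS = 0
At (3, 3): LHS = ln(6) ≈ 1.792 ≠ RHS = 2·ln(3) ≈ 2.197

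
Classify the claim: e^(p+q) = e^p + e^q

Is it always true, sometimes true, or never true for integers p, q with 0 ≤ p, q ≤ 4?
The claim fails for every pair in the range. For instance at (p, q) = (1, 4): LHS = e^5 ≈ 148.4, RHS = e + e^4 ≈ 57.32.

Answer: Never true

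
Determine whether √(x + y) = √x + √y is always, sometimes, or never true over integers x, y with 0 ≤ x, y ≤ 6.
It holds at (x, y) = (0, 5) (both sides equal √(5) ≈ 2.236), but fails at (x, y) = (6, 5) (LHS = √(11) ≈ 3.317, RHS = √(5) + √(6) ≈ 4.686).

Answer: Sometimes true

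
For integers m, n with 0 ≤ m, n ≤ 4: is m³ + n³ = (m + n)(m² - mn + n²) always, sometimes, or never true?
Always true

The identity holds for every pair in the range. For instance at (m, n) = (3, 4): both sides equal 91.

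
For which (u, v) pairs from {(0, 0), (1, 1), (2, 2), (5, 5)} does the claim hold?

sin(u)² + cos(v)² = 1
All pairs

Testing each pair:
(0, 0): LHS = 1, RHS = 1 → holds
(1, 1): LHS = cos(1)² + sin(1)² = 1, RHS = 1 → holds
(2, 2): LHS = cos(2)² + sin(2)² = 1, RHS = 1 → holds
(5, 5): LHS = cos(5)² + sin(5)² = 1, RHS = 1 → holds

Every pair satisfies the claim.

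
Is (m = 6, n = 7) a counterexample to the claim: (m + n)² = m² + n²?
Substituting m = 6, n = 7:
LHS = (6 + 7)² = 169
RHS = 6² + 7² = 85

Since LHS ≠ RHS, this pair disproves the claim.

Answer: Yes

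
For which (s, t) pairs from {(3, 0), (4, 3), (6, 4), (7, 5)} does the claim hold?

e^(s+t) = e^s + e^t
Testing each pair:
(3, 0): LHS = e^3 ≈ 20.09, RHS = 1 + e^3 ≈ 21.09 → fails
(4, 3): LHS = e^7 ≈ 1097, RHS = e^3 + e^4 ≈ 74.68 → fails
(6, 4): LHS = e^10 ≈ 22026.5, RHS = e^4 + e^6 ≈ 458 → fails
(7, 5): LHS = e^12 ≈ 162754.8, RHS = e^5 + e^7 ≈ 1245 → fails

No pair satisfies the claim.

Answer: None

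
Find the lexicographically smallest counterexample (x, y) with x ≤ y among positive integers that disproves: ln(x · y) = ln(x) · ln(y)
(x, y) = (1, 2)

At (1, 1): both sides equal 0, so it holds there.

Substituting (1, 2) into the claim:
LHS = ln(1 · 2) = ln(2) ≈ 0.6931
RHS = ln(1) · ln(2) = 0

Since LHS ≠ RHS, this pair disproves the claim, and no lexicographically smaller pair (x ≤ y, positive integers) does.

For instance (2, 4) is also a counterexample (LHS = ln(8) ≈ 2.079, RHS = ln(2)·ln(4) ≈ 0.9609), but it's lexicographically larger.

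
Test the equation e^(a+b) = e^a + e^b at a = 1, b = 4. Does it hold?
Fails

Substituting a = 1, b = 4:

LHS = e^(1+4) = e^5 ≈ 148.4
RHS = e^1 + e^4 = e + e^4 ≈ 57.32

LHS ≠ RHS, so the equation does not hold at this point.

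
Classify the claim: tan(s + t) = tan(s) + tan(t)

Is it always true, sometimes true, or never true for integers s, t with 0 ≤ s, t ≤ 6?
Sometimes true

It holds at (s, t) = (0, 6) (both sides equal tan(6) ≈ -0.291), but fails at (s, t) = (2, 1) (LHS = tan(3) ≈ -0.1425, RHS = tan(2) + tan(1) ≈ -0.6276).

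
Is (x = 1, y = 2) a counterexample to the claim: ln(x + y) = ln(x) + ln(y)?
Yes

Substituting x = 1, y = 2:
LHS = ln(1 + 2) = ln(3) ≈ 1.099
RHS = ln(1) + ln(2) = ln(2) ≈ 0.6931

Since LHS ≠ RHS, this pair disproves the claim.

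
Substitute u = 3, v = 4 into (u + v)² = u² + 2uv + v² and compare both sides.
LHS = (3 + 4)² = 49
RHS = 3² + 2·3·4 + 4² = 49

LHS = RHS: the two sides agree.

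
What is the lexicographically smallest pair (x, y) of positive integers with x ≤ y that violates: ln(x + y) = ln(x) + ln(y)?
Substituting (1, 1) into the claim:
LHS = ln(1 + 1) = ln(2) ≈ 0.6931
RHS = ln(1) + ln(1) = 0

Since LHS ≠ RHS, this pair disproves the claim, and no lexicographically smaller pair (x ≤ y, positive integers) does.

For instance (3, 4) is also a counterexample (LHS = ln(7) ≈ 1.946, RHS = ln(3) + ln(4) ≈ 2.485), but it's lexicographically larger.

Answer: (x, y) = (1, 1)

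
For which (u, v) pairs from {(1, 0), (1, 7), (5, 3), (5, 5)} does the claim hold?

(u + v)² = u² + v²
(1, 0)

Testing each pair:
(1, 0): LHS = 1, RHS = 1 → holds
(1, 7): LHS = 64, RHS = 50 → fails
(5, 3): LHS = 64, RHS = 34 → fails
(5, 5): LHS = 100, RHS = 50 → fails

1 of 4 pairs satisfies the claim.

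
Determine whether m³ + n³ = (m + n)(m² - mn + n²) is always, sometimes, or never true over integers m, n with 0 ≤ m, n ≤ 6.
The identity holds for every pair in the range. For instance at (m, n) = (1, 1): both sides equal 2.

Answer: Always true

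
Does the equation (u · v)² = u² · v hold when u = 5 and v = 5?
Substituting u = 5, v = 5:

LHS = (5 · 5)² = 625
RHS = 5² · 5 = 125

LHS ≠ RHS, so the equation does not hold at this point.

Answer: Fails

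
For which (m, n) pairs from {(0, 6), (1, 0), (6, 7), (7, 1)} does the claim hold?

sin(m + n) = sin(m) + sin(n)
Testing each pair:
(0, 6): LHS = sin(6) ≈ -0.2794, RHS = sin(6) ≈ -0.2794 → holds
(1, 0): LHS = sin(1) ≈ 0.8415, RHS = sin(1) ≈ 0.8415 → holds
(6, 7): LHS = sin(13) ≈ 0.4202, RHS = sin(6) + sin(7) ≈ 0.3776 → fails
(7, 1): LHS = sin(8) ≈ 0.9894, RHS = sin(7) + sin(1) ≈ 1.498 → fails

2 of 4 pairs satisfy the claim.

Answer: (0, 6), (1, 0)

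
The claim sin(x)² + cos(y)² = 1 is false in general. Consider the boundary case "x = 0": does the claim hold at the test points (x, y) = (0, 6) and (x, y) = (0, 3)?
At (0, 6): LHS = cos(6)² ≈ 0.9219 ≠ RHS = 1
At (0, 3): LHS = cos(3)² ≈ 0.9801 ≠ RHS = 1

Answer: No, fails at both test points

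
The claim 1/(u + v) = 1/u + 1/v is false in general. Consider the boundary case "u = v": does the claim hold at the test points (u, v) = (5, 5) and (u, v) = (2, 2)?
No, fails at both test points

At (5, 5): LHS = 1/10 ≠ RHS = 2/5
At (2, 2): LHS = 1/4 ≠ RHS = 1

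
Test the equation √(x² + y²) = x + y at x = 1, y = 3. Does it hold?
Fails

Substituting x = 1, y = 3:

LHS = √(1² + 3²) = √(10) ≈ 3.162
RHS = 1 + 3 = 4

LHS ≠ RHS, so the equation does not hold at this point.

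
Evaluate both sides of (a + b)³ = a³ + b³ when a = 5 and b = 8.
LHS = (5 + 8)³ = 2197
RHS = 5³ + 8³ = 637

LHS ≠ RHS, so the equation does not hold here.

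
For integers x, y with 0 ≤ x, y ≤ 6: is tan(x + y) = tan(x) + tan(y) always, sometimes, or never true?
Sometimes true

It holds at (x, y) = (2, 0) (both sides equal tan(2) ≈ -2.185), but fails at (x, y) = (6, 2) (LHS = tan(8) ≈ -6.8, RHS = tan(2) + tan(6) ≈ -2.476).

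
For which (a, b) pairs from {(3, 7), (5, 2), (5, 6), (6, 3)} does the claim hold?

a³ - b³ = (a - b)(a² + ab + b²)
Testing each pair:
(3, 7): LHS = -316, RHS = -316 → holds
(5, 2): LHS = 117, RHS = 117 → holds
(5, 6): LHS = -91, RHS = -91 → holds
(6, 3): LHS = 189, RHS = 189 → holds

Every pair satisfies the claim.

Answer: All pairs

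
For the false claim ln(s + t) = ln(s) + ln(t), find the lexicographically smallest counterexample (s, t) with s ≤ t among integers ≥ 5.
(s, t) = (5, 5)

Substituting (5, 5) into the claim:
LHS = ln(5 + 5) = ln(10) ≈ 2.303
RHS = ln(5) + ln(5) = 2·ln(5) ≈ 3.219

Since LHS ≠ RHS, this pair disproves the claim, and no lexicographically smaller pair (s ≤ t, integers ≥ 5) does.

For instance (8, 12) is also a counterexample (LHS = ln(20) ≈ 2.996, RHS = ln(8) + ln(12) ≈ 4.564), but it's lexicographically larger.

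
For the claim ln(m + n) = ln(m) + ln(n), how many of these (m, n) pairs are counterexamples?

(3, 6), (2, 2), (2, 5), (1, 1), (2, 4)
4

Testing each pair:
(3, 6): LHS = ln(9) ≈ 2.197, RHS = ln(3) + ln(6) ≈ 2.89 → counterexample
(2, 2): LHS = ln(4) ≈ 1.386, RHS = 2·ln(2) ≈ 1.386 → satisfies claim
(2, 5): LHS = ln(7) ≈ 1.946, RHS = ln(2) + ln(5) ≈ 2.303 → counterexample
(1, 1): LHS = ln(2) ≈ 0.6931, RHS = 0 → counterexample
(2, 4): LHS = ln(6) ≈ 1.792, RHS = ln(2) + ln(4) ≈ 2.079 → counterexample

That makes 4 counterexamples.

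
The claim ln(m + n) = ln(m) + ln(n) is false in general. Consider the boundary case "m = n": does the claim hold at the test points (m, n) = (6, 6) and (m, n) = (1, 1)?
At (6, 6): LHS = ln(12) ≈ 2.485 ≠ RHS = 2·ln(6) ≈ 3.584
At (1, 1): LHS = ln(2) ≈ 0.6931 ≠ RHS = 0

Answer: No, fails at both test points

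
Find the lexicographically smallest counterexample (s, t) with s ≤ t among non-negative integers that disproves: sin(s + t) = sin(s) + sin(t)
(s, t) = (1, 1)

Substituting (1, 1) into the claim:
LHS = sin(1 + 1) = sin(2) ≈ 0.9093
RHS = sin(1) + sin(1) = 2·sin(1) ≈ 1.683

Since LHS ≠ RHS, this pair disproves the claim, and no lexicographically smaller pair (s ≤ t, non-negative integers) does.

For instance (4, 7) is also a counterexample (LHS = sin(11) ≈ -1, RHS = sin(4) + sin(7) ≈ -0.09982), but it's lexicographically larger.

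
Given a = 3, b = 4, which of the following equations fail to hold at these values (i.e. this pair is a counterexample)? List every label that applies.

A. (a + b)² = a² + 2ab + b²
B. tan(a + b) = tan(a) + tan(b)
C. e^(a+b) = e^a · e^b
Evaluating each claim at the given values:
A. LHS = 49, RHS = 49 → holds here (LHS = RHS)
B. LHS = tan(7) ≈ 0.8714, RHS = tan(3) + tan(4) ≈ 1.015 → fails here (LHS ≠ RHS)
C. LHS = e^7 ≈ 1097, RHS = e^7 ≈ 1097 → holds here (LHS = RHS)

Answer: B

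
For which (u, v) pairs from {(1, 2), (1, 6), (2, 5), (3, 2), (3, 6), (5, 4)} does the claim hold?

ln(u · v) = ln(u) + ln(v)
All pairs

Testing each pair:
(1, 2): LHS = ln(2) ≈ 0.6931, RHS = ln(2) ≈ 0.6931 → holds
(1, 6): LHS = ln(6) ≈ 1.792, RHS = ln(6) ≈ 1.792 → holds
(2, 5): LHS = ln(10) ≈ 2.303, RHS = ln(2) + ln(5) ≈ 2.303 → holds
(3, 2): LHS = ln(6) ≈ 1.792, RHS = ln(2) + ln(3) ≈ 1.792 → holds
(3, 6): LHS = ln(18) ≈ 2.89, RHS = ln(3) + ln(6) ≈ 2.89 → holds
(5, 4): LHS = ln(20) ≈ 2.996, RHS = ln(4) + ln(5) ≈ 2.996 → holds

Every pair satisfies the claim.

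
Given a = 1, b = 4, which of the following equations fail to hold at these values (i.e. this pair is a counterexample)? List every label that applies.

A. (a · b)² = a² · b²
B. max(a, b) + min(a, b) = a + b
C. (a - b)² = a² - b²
Evaluating each claim at the given values:
A. LHS = 16, RHS = 16 → holds here (LHS = RHS)
B. LHS = 5, RHS = 5 → holds here (LHS = RHS)
C. LHS = 9, RHS = -15 → fails here (LHS ≠ RHS)

Answer: C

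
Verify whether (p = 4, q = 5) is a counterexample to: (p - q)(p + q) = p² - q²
No

Substituting p = 4, q = 5:
LHS = (4 - 5)(4 + 5) = -9
RHS = 4² - 5² = -9

The sides agree, so this pair does not disprove the claim.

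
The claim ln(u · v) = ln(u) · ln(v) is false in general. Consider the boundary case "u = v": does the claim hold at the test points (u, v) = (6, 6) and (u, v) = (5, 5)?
At (6, 6): LHS = ln(36) ≈ 3.584 ≠ RHS = ln(6)² ≈ 3.21
At (5, 5): LHS = ln(25) ≈ 3.219 ≠ RHS = ln(5)² ≈ 2.59

Answer: No, fails at both test points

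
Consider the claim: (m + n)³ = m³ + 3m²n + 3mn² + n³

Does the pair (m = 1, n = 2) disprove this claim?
Substituting m = 1, n = 2:
LHS = (1 + 2)³ = 27
RHS = 1³ + 3·1²·2 + 3·1·2² + 2³ = 27

The sides agree, so this pair does not disprove the claim.

Answer: No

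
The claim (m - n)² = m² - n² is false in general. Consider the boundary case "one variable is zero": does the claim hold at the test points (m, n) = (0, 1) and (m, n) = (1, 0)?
At (0, 1): LHS = 1 ≠ RHS = -1
At (1, 0): LHS = 1, RHS = 1 → equal

Answer: Only at (1, 0)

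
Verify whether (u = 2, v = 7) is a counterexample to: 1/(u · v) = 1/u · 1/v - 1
Substituting u = 2, v = 7:
LHS = 1/(2 · 7) = 1/14
RHS = 1/2 · 1/7 - 1 = -13/14

Since LHS ≠ RHS, this pair disproves the claim.

Answer: Yes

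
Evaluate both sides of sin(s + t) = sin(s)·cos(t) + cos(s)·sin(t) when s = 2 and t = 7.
LHS = sin(2 + 7) = sin(9) ≈ 0.4121
RHS = sin(2)·cos(7) + cos(2)·sin(7) = sin(7)·cos(2) + sin(2)·cos(7) ≈ 0.4121

LHS = RHS: the two sides agree.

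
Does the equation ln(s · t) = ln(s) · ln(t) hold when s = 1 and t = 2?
Substituting s = 1, t = 2:

LHS = ln(1 · 2) = ln(2) ≈ 0.6931
RHS = ln(1) · ln(2) = 0

LHS ≠ RHS, so the equation does not hold at this point.

Answer: Fails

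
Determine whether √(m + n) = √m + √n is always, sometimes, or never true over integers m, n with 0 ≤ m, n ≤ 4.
It holds at (m, n) = (0, 4) (both sides equal 2), but fails at (m, n) = (1, 2) (LHS = √(3) ≈ 1.732, RHS = 1 + √(2) ≈ 2.414).

Answer: Sometimes true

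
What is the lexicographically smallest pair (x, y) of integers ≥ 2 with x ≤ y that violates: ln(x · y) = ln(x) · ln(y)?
Substituting (2, 2) into the claim:
LHS = ln(2 · 2) = ln(4) ≈ 1.386
RHS = ln(2) · ln(2) = ln(2)² ≈ 0.4805

Since LHS ≠ RHS, this pair disproves the claim, and no lexicographically smaller pair (x ≤ y, integers ≥ 2) does.

For instance (2, 6) is also a counterexample (LHS = ln(12) ≈ 2.485, RHS = ln(2)·ln(6) ≈ 1.242), but it's lexicographically larger.

Answer: (x, y) = (2, 2)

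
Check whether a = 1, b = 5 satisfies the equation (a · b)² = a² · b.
Substituting a = 1, b = 5:

LHS = (1 · 5)² = 25
RHS = 1² · 5 = 5

LHS ≠ RHS, so the equation does not hold at this point.

Answer: Fails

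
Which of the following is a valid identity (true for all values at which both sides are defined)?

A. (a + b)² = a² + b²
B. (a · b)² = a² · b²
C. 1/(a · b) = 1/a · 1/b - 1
B

A: fails at (1, 1) — LHS = 4, RHS = 2.
B: holds — e.g. at (0, 1), both sides equal 0.
C: fails at (3, 5) — LHS = 1/15, RHS = -14/15.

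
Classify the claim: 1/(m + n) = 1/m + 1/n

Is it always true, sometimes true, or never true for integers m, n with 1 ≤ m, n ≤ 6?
The claim fails for every pair in the range. For instance at (m, n) = (5, 4): LHS = 1/9, RHS = 9/20.

Answer: Never true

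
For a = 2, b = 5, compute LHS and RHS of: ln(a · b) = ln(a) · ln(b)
LHS = ln(2 · 5) = ln(10) ≈ 2.303
RHS = ln(2) · ln(5) ≈ 1.116

LHS ≠ RHS (they differ by about 1.187), so the equation does not hold here.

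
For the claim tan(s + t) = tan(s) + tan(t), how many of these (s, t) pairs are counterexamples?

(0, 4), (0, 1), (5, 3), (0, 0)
Testing each pair:
(0, 4): LHS = tan(4) ≈ 1.158, RHS = tan(4) ≈ 1.158 → satisfies claim
(0, 1): LHS = tan(1) ≈ 1.557, RHS = tan(1) ≈ 1.557 → satisfies claim
(5, 3): LHS = tan(8) ≈ -6.8, RHS = tan(5) + tan(3) ≈ -3.523 → counterexample
(0, 0): LHS = 0, RHS = 0 → satisfies claim

That makes 1 counterexample.

Answer: 1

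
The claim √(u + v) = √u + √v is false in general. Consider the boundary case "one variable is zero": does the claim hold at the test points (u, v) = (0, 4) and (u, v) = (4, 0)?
At (0, 4): LHS = 2, RHS = 2 → equal
At (4, 0): LHS = 2, RHS = 2 → equal

So the claim does hold at both of these boundary points, even though it is not an identity.

Answer: Yes, holds at both test points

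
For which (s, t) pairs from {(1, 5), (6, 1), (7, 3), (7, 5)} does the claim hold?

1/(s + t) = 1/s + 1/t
None

Testing each pair:
(1, 5): LHS = 1/6, RHS = 6/5 → fails
(6, 1): LHS = 1/7, RHS = 7/6 → fails
(7, 3): LHS = 1/10, RHS = 10/21 → fails
(7, 5): LHS = 1/12, RHS = 12/35 → fails

No pair satisfies the claim.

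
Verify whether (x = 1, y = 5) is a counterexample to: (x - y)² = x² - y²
Yes

Substituting x = 1, y = 5:
LHS = (1 - 5)² = 16
RHS = 1² - 5² = -24

Since LHS ≠ RHS, this pair disproves the claim.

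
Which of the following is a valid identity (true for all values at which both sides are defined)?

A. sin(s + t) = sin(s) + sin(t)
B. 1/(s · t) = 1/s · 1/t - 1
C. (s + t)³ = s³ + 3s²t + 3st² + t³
C

A: fails at (2, 2) — LHS = sin(4) ≈ -0.7568, RHS = 2·sin(2) ≈ 1.819.
B: fails at (5, 5) — LHS = 1/25, RHS = -24/25.
C: holds — e.g. at (3, 5), both sides equal 512.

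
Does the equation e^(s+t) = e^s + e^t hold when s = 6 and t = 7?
Fails

Substituting s = 6, t = 7:

LHS = e^(6+7) = e^13 ≈ 442413.4
RHS = e^6 + e^7 ≈ 1500

LHS ≠ RHS, so the equation does not hold at this point.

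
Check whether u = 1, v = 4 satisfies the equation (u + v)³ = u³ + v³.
Fails

Substituting u = 1, v = 4:

LHS = (1 + 4)³ = 125
RHS = 1³ + 4³ = 65

LHS ≠ RHS, so the equation does not hold at this point.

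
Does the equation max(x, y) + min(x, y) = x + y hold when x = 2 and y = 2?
Substituting x = 2, y = 2:

LHS = max(2, 2) + min(2, 2) = 4
RHS = 2 + 2 = 4

LHS = RHS, so the equation holds at this point.

Answer: Holds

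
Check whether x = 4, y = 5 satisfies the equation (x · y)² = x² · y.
Fails

Substituting x = 4, y = 5:

LHS = (4 · 5)² = 400
RHS = 4² · 5 = 80

LHS ≠ RHS, so the equation does not hold at this point.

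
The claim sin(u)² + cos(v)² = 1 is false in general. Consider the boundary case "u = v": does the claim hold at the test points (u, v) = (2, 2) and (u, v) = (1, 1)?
At (2, 2): LHS = cos(2)² + sin(2)² = 1, RHS = 1 → equal
At (1, 1): LHS = cos(1)² + sin(1)² = 1, RHS = 1 → equal

So the claim does hold at both of these boundary points, even though it is not an identity.

Answer: Yes, holds at both test points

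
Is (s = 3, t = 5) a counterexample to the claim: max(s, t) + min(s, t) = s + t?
No

Substituting s = 3, t = 5:
LHS = max(3, 5) + min(3, 5) = 8
RHS = 3 + 5 = 8

The sides agree, so this pair does not disprove the claim.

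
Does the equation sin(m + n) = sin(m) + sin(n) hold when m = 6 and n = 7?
Substituting m = 6, n = 7:

LHS = sin(6 + 7) = sin(13) ≈ 0.4202
RHS = sin(6) + sin(7) ≈ 0.3776

LHS ≠ RHS, so the equation does not hold at this point.

Answer: Fails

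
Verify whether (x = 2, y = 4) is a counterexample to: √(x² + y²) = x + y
Substituting x = 2, y = 4:
LHS = √(2² + 4²) = 2·√(5) ≈ 4.472
RHS = 2 + 4 = 6

Since LHS ≠ RHS, this pair disproves the claim.

Answer: Yes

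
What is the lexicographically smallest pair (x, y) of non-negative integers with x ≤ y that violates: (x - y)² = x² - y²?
(x, y) = (0, 1)

At (0, 0): both sides equal 0, so it holds there.

Substituting (0, 1) into the claim:
LHS = (0 - 1)² = 1
RHS = 0² - 1² = -1

Since LHS ≠ RHS, this pair disproves the claim, and no lexicographically smaller pair (x ≤ y, non-negative integers) does.

For instance (1, 7) is also a counterexample (LHS = 36, RHS = -48), but it's lexicographically larger.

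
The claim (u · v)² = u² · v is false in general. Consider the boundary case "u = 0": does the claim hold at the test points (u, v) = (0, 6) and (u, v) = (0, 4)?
Yes, holds at both test points

At (0, 6): LHS = 0, RHS = 0 → equal
At (0, 4): LHS = 0, RHS = 0 → equal

So the claim does hold at both of these boundary points, even though it is not an identity.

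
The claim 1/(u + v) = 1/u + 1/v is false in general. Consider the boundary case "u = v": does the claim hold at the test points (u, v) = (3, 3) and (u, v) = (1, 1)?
No, fails at both test points

At (3, 3): LHS = 1/6 ≠ RHS = 2/3
At (1, 1): LHS = 1/2 ≠ RHS = 2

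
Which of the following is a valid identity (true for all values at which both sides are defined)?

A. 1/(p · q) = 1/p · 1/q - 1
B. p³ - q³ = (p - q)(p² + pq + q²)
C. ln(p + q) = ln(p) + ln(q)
B

A: fails at (1, 3) — LHS = 1/3, RHS = -2/3.
B: holds — e.g. at (2, 5), both sides equal -117.
C: fails at (3, 4) — LHS = ln(7) ≈ 1.946, RHS = ln(3) + ln(4) ≈ 2.485.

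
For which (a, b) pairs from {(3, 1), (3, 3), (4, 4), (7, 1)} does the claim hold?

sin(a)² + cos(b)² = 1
Testing each pair:
(3, 1): LHS = sin(3)² + cos(1)² ≈ 0.3118, RHS = 1 → fails
(3, 3): LHS = sin(3)² + cos(3)² = 1, RHS = 1 → holds
(4, 4): LHS = cos(4)² + sin(4)² = 1, RHS = 1 → holds
(7, 1): LHS = cos(1)² + sin(7)² ≈ 0.7236, RHS = 1 → fails

2 of 4 pairs satisfy the claim.

Answer: (3, 3), (4, 4)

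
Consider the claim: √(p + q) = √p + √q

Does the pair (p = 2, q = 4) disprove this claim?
Yes

Substituting p = 2, q = 4:
LHS = √(2 + 4) = √(6) ≈ 2.449
RHS = √2 + √4 = √(2) + 2 ≈ 3.414

Since LHS ≠ RHS, this pair disproves the claim.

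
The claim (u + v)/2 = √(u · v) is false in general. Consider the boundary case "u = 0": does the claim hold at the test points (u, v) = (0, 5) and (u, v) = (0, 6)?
No, fails at both test points

At (0, 5): LHS = 5/2 ≠ RHS = 0
At (0, 6): LHS = 3 ≠ RHS = 0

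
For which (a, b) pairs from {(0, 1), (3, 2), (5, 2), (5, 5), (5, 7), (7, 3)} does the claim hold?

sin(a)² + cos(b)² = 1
Testing each pair:
(0, 1): LHS = cos(1)² ≈ 0.2919, RHS = 1 → fails
(3, 2): LHS = sin(3)² + cos(2)² ≈ 0.1931, RHS = 1 → fails
(5, 2): LHS = cos(2)² + sin(5)² ≈ 1.093, RHS = 1 → fails
(5, 5): LHS = cos(5)² + sin(5)² = 1, RHS = 1 → holds
(5, 7): LHS = cos(7)² + sin(5)² ≈ 1.488, RHS = 1 → fails
(7, 3): LHS = sin(7)² + cos(3)² ≈ 1.412, RHS = 1 → fails

1 of 6 pairs satisfies the claim.

Answer: (5, 5)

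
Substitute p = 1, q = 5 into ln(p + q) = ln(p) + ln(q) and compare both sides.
LHS = ln(1 + 5) = ln(6) ≈ 1.792
RHS = ln(1) + ln(5) = ln(5) ≈ 1.609

LHS ≠ RHS (they differ by about 0.1823), so the equation does not hold here.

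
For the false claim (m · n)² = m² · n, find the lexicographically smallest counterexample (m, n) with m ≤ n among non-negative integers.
(m, n) = (1, 2)

At (0, 3): both sides equal 0, so it holds there.

Substituting (1, 2) into the claim:
LHS = (1 · 2)² = 4
RHS = 1² · 2 = 2

Since LHS ≠ RHS, this pair disproves the claim, and no lexicographically smaller pair (m ≤ n, non-negative integers) does.

For instance (1, 4) is also a counterexample (LHS = 16, RHS = 4), but it's lexicographically larger.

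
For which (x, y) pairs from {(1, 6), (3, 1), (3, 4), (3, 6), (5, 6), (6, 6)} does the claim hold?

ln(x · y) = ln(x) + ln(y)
Testing each pair:
(1, 6): LHS = ln(6) ≈ 1.792, RHS = ln(6) ≈ 1.792 → holds
(3, 1): LHS = ln(3) ≈ 1.099, RHS = ln(3) ≈ 1.099 → holds
(3, 4): LHS = ln(12) ≈ 2.485, RHS = ln(3) + ln(4) ≈ 2.485 → holds
(3, 6): LHS = ln(18) ≈ 2.89, RHS = ln(3) + ln(6) ≈ 2.89 → holds
(5, 6): LHS = ln(30) ≈ 3.401, RHS = ln(5) + ln(6) ≈ 3.401 → holds
(6, 6): LHS = ln(36) ≈ 3.584, RHS = 2·ln(6) ≈ 3.584 → holds

Every pair satisfies the claim.

Answer: All pairs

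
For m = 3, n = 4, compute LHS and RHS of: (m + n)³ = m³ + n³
LHS = (3 + 4)³ = 343
RHS = 3³ + 4³ = 91

LHS ≠ RHS, so the equation does not hold here.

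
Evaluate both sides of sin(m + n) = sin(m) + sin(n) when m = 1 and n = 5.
LHS = sin(1 + 5) = sin(6) ≈ -0.2794
RHS = sin(1) + sin(5) ≈ -0.1175

LHS ≠ RHS (they differ by about 0.162), so the equation does not hold here.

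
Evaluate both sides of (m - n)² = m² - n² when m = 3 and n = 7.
LHS = (3 - 7)² = 16
RHS = 3² - 7² = -40

LHS ≠ RHS, so the equation does not hold here.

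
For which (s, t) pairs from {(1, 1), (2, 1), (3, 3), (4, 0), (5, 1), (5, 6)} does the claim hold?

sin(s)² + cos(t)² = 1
(1, 1), (3, 3)

Testing each pair:
(1, 1): LHS = cos(1)² + sin(1)² = 1, RHS = 1 → holds
(2, 1): LHS = cos(1)² + sin(2)² ≈ 1.119, RHS = 1 → fails
(3, 3): LHS = sin(3)² + cos(3)² = 1, RHS = 1 → holds
(4, 0): LHS = sin(4)² + 1 ≈ 1.573, RHS = 1 → fails
(5, 1): LHS = cos(1)² + sin(5)² ≈ 1.211, RHS = 1 → fails
(5, 6): LHS = sin(5)² + cos(6)² ≈ 1.841, RHS = 1 → fails

2 of 6 pairs satisfy the claim.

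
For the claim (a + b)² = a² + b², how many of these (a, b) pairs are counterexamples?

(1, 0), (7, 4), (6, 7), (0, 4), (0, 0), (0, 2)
Testing each pair:
(1, 0): LHS = 1, RHS = 1 → satisfies claim
(7, 4): LHS = 121, RHS = 65 → counterexample
(6, 7): LHS = 169, RHS = 85 → counterexample
(0, 4): LHS = 16, RHS = 16 → satisfies claim
(0, 0): LHS = 0, RHS = 0 → satisfies claim
(0, 2): LHS = 4, RHS = 4 → satisfies claim

That makes 2 counterexamples.

Answer: 2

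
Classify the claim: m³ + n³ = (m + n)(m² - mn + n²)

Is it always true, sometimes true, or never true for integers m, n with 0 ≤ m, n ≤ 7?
The identity holds for every pair in the range. For instance at (m, n) = (6, 0): both sides equal 216.

Answer: Always true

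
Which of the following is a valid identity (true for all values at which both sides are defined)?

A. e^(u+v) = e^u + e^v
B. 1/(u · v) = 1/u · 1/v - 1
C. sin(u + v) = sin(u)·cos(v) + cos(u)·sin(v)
A: fails at (3, 7) — LHS = e^10 ≈ 22026.5, RHS = e^3 + e^7 ≈ 1117.
B: fails at (2, 4) — LHS = 1/8, RHS = -7/8.
C: holds — e.g. at (6, 7), both sides equal sin(13) ≈ 0.4202.

Answer: C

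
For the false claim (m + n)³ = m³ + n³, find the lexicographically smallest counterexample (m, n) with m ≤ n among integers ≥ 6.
(m, n) = (6, 6)

Substituting (6, 6) into the claim:
LHS = (6 + 6)³ = 1728
RHS = 6³ + 6³ = 432

Since LHS ≠ RHS, this pair disproves the claim, and no lexicographically smaller pair (m ≤ n, integers ≥ 6) does.

For instance (6, 12) is also a counterexample (LHS = 5832, RHS = 1944), but it's lexicographically larger.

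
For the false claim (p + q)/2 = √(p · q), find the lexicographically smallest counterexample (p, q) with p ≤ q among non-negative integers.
At (0, 0): both sides equal 0, so it holds there.

Substituting (0, 1) into the claim:
LHS = (0 + 1)/2 = 1/2
RHS = √(0 · 1) = 0

Since LHS ≠ RHS, this pair disproves the claim, and no lexicographically smaller pair (p ≤ q, non-negative integers) does.

For instance (6, 7) is also a counterexample (LHS = 13/2, RHS = √(42) ≈ 6.481), but it's lexicographically larger.

Answer: (p, q) = (0, 1)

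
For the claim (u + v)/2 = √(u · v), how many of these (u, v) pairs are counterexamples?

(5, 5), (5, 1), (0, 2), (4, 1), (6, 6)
3

Testing each pair:
(5, 5): LHS = 5, RHS = 5 → satisfies claim
(5, 1): LHS = 3, RHS = √(5) ≈ 2.236 → counterexample
(0, 2): LHS = 1, RHS = 0 → counterexample
(4, 1): LHS = 5/2, RHS = 2 → counterexample
(6, 6): LHS = 6, RHS = 6 → satisfies claim

That makes 3 counterexamples.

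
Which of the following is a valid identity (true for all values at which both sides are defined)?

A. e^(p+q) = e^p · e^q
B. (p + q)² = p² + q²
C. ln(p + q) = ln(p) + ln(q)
A

A: holds — e.g. at (5, 5), both sides equal e^10 ≈ 22026.5.
B: fails at (1, 1) — LHS = 4, RHS = 2.
C: fails at (1, 1) — LHS = ln(2) ≈ 0.6931, RHS = 0.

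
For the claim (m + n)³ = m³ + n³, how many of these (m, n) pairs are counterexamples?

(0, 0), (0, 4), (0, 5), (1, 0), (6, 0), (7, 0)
Testing each pair:
(0, 0): LHS = 0, RHS = 0 → satisfies claim
(0, 4): LHS = 64, RHS = 64 → satisfies claim
(0, 5): LHS = 125, RHS = 125 → satisfies claim
(1, 0): LHS = 1, RHS = 1 → satisfies claim
(6, 0): LHS = 216, RHS = 216 → satisfies claim
(7, 0): LHS = 343, RHS = 343 → satisfies claim

That makes 0 counterexamples.

Answer: 0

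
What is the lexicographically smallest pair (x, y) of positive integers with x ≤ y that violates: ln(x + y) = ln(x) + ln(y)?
Substituting (1, 1) into the claim:
LHS = ln(1 + 1) = ln(2) ≈ 0.6931
RHS = ln(1) + ln(1) = 0

Since LHS ≠ RHS, this pair disproves the claim, and no lexicographically smaller pair (x ≤ y, positive integers) does.

For instance (5, 6) is also a counterexample (LHS = ln(11) ≈ 2.398, RHS = ln(5) + ln(6) ≈ 3.401), but it's lexicographically larger.

Answer: (x, y) = (1, 1)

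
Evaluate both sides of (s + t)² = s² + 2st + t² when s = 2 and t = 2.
LHS = (2 + 2)² = 16
RHS = 2² + 2·2·2 + 2² = 16

LHS = RHS: the two sides agree.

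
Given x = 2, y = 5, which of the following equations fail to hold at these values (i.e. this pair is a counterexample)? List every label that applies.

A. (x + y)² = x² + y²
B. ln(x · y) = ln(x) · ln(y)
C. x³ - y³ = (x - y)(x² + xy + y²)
Evaluating each claim at the given values:
A. LHS = 49, RHS = 29 → fails here (LHS ≠ RHS)
B. LHS = ln(10) ≈ 2.303, RHS = ln(2)·ln(5) ≈ 1.116 → fails here (LHS ≠ RHS)
C. LHS = -117, RHS = -117 → holds here (LHS = RHS)

Answer: A, B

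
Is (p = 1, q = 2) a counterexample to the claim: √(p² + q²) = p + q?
Substituting p = 1, q = 2:
LHS = √(1² + 2²) = √(5) ≈ 2.236
RHS = 1 + 2 = 3

Since LHS ≠ RHS, this pair disproves the claim.

Answer: Yes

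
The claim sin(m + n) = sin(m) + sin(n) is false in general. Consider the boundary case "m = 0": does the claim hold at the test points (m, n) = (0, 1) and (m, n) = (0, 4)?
At (0, 1): LHS = sin(1) ≈ 0.8415, RHS = sin(1) ≈ 0.8415 → equal
At (0, 4): LHS = sin(4) ≈ -0.7568, RHS = sin(4) ≈ -0.7568 → equal

So the claim does hold at both of these boundary points, even though it is not an identity.

Answer: Yes, holds at both test points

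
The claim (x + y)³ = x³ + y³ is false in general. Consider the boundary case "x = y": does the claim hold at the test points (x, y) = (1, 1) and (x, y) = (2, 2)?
At (1, 1): LHS = 8 ≠ RHS = 2
At (2, 2): LHS = 64 ≠ RHS = 16

Answer: No, fails at both test points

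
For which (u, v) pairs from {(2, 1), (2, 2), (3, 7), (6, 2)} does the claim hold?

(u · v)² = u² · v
Testing each pair:
(2, 1): LHS = 4, RHS = 4 → holds
(2, 2): LHS = 16, RHS = 8 → fails
(3, 7): LHS = 441, RHS = 63 → fails
(6, 2): LHS = 144, RHS = 72 → fails

1 of 4 pairs satisfies the claim.

Answer: (2, 1)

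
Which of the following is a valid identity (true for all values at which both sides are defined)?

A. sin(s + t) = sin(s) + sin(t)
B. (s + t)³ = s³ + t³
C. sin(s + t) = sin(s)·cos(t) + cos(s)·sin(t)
A: fails at (3, 5) — LHS = sin(8) ≈ 0.9894, RHS = sin(5) + sin(3) ≈ -0.8178.
B: fails at (5, 8) — LHS = 2197, RHS = 637.
C: holds — e.g. at (1, 5), both sides equal sin(6) ≈ -0.2794.

Answer: C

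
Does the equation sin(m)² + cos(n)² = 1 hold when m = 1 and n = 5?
Fails

Substituting m = 1, n = 5:

LHS = sin(1)² + cos(5)² ≈ 0.7885
RHS = 1

LHS ≠ RHS, so the equation does not hold at this point.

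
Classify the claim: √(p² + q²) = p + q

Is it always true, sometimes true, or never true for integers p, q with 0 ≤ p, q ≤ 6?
It holds at (p, q) = (4, 0) (both sides equal 4), but fails at (p, q) = (6, 3) (LHS = 3·√(5) ≈ 6.708, RHS = 9).

Answer: Sometimes true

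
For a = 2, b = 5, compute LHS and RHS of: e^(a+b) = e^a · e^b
LHS = e^(2+5) = e^7 ≈ 1097
RHS = e^2 · e^5 = e^7 ≈ 1097

LHS = RHS: the two sides agree.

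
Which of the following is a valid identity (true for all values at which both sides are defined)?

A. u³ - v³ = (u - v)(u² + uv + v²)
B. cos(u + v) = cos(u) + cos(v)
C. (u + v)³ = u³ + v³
A: holds — e.g. at (2, 4), both sides equal -56.
B: fails at (5, 8) — LHS = cos(13) ≈ 0.9074, RHS = cos(8) + cos(5) ≈ 0.1382.
C: fails at (2, 5) — LHS = 343, RHS = 133.

Answer: A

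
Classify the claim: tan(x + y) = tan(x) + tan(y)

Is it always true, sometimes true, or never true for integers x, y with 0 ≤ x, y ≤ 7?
It holds at (x, y) = (0, 3) (both sides equal tan(3) ≈ -0.1425), but fails at (x, y) = (2, 1) (LHS = tan(3) ≈ -0.1425, RHS = tan(2) + tan(1) ≈ -0.6276).

Answer: Sometimes true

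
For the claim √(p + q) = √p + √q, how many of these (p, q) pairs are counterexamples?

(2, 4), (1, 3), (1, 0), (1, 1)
Testing each pair:
(2, 4): LHS = √(6) ≈ 2.449, RHS = √(2) + 2 ≈ 3.414 → counterexample
(1, 3): LHS = 2, RHS = 1 + √(3) ≈ 2.732 → counterexample
(1, 0): LHS = 1, RHS = 1 → satisfies claim
(1, 1): LHS = √(2) ≈ 1.414, RHS = 2 → counterexample

That makes 3 counterexamples.

Answer: 3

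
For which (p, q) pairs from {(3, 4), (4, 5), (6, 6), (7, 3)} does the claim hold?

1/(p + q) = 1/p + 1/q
Testing each pair:
(3, 4): LHS = 1/7, RHS = 7/12 → fails
(4, 5): LHS = 1/9, RHS = 9/20 → fails
(6, 6): LHS = 1/12, RHS = 1/3 → fails
(7, 3): LHS = 1/10, RHS = 10/21 → fails

No pair satisfies the claim.

Answer: None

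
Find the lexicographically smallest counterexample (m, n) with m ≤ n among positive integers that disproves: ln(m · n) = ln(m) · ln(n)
At (1, 1): both sides equal 0, so it holds there.

Substituting (1, 2) into the claim:
LHS = ln(1 · 2) = ln(2) ≈ 0.6931
RHS = ln(1) · ln(2) = 0

Since LHS ≠ RHS, this pair disproves the claim, and no lexicographically smaller pair (m ≤ n, positive integers) does.

For instance (4, 8) is also a counterexample (LHS = ln(32) ≈ 3.466, RHS = ln(4)·ln(8) ≈ 2.883), but it's lexicographically larger.

Answer: (m, n) = (1, 2)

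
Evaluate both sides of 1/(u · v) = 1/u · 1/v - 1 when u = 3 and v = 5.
LHS = 1/(3 · 5) = 1/15
RHS = 1/3 · 1/5 - 1 = -14/15

LHS ≠ RHS, so the equation does not hold here.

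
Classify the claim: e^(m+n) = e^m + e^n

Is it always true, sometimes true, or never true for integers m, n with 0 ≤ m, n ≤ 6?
Never true

The claim fails for every pair in the range. For instance at (m, n) = (3, 0): LHS = e^3 ≈ 20.09, RHS = 1 + e^3 ≈ 21.09.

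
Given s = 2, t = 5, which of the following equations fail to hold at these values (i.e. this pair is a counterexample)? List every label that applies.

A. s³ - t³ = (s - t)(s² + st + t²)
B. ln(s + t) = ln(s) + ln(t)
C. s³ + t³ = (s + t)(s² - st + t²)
Evaluating each claim at the given values:
A. LHS = -117, RHS = -117 → holds here (LHS = RHS)
B. LHS = ln(7) ≈ 1.946, RHS = ln(2) + ln(5) ≈ 2.303 → fails here (LHS ≠ RHS)
C. LHS = 133, RHS = 133 → holds here (LHS = RHS)

Answer: B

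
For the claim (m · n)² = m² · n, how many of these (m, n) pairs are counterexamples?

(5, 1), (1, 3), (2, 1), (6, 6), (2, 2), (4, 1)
Testing each pair:
(5, 1): LHS = 25, RHS = 25 → satisfies claim
(1, 3): LHS = 9, RHS = 3 → counterexample
(2, 1): LHS = 4, RHS = 4 → satisfies claim
(6, 6): LHS = 1296, RHS = 216 → counterexample
(2, 2): LHS = 16, RHS = 8 → counterexample
(4, 1): LHS = 16, RHS = 16 → satisfies claim

That makes 3 counterexamples.

Answer: 3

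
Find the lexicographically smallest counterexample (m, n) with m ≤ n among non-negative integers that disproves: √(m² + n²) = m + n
(m, n) = (1, 1)

Substituting (1, 1) into the claim:
LHS = √(1² + 1²) = √(2) ≈ 1.414
RHS = 1 + 1 = 2

Since LHS ≠ RHS, this pair disproves the claim, and no lexicographically smaller pair (m ≤ n, non-negative integers) does.

For instance (1, 7) is also a counterexample (LHS = 5·√(2) ≈ 7.071, RHS = 8), but it's lexicographically larger.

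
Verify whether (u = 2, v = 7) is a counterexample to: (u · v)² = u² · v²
No

Substituting u = 2, v = 7:
LHS = (2 · 7)² = 196
RHS = 2² · 7² = 196

The sides agree, so this pair does not disprove the claim.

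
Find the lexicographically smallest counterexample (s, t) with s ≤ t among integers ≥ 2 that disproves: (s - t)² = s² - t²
Substituting (2, 3) into the claim:
LHS = (2 - 3)² = 1
RHS = 2² - 3² = -5

Since LHS ≠ RHS, this pair disproves the claim, and no lexicographically smaller pair (s ≤ t, integers ≥ 2) does.

For instance (2, 4) is also a counterexample (LHS = 4, RHS = -12), but it's lexicographically larger.

Answer: (s, t) = (2, 3)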